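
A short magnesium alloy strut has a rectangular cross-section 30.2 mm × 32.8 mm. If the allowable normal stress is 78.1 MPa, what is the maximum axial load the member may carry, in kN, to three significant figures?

77.4 kN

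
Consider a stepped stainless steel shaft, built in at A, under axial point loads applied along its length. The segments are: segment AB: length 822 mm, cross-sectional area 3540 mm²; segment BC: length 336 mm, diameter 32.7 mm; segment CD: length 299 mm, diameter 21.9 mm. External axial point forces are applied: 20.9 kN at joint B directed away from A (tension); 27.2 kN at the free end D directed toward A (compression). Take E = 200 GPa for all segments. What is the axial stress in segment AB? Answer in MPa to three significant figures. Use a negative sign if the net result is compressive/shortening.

Internal axial forces (sectioning from the free end, tension +): N_CD = -27.2 kN, N_BC = -27.2 kN, N_AB = -6.3 kN.
σ_AB = N_AB/A_AB = -6300/3540 = -1.78 MPa.

-1.78 MPa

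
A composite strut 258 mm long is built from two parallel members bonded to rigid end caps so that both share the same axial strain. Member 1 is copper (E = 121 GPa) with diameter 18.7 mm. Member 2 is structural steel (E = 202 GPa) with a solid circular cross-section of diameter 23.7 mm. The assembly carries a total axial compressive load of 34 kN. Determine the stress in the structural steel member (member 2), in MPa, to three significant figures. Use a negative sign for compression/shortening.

-56.1 MPa

A_1 = 274.6 mm².
A_2 = 441.2 mm².
Equal strain + equilibrium ⇒ each member carries load in proportion to AE: A₁E₁ = 33230000 N, A₂E₂ = 89110000 N, ΣAE = 122300000 N.
σ₂ = P·E₂/ΣAE = -34000·202000/122300000 = -56.14 MPa.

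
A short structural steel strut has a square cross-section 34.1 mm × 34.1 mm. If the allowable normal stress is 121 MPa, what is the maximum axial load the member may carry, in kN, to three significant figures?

141 kN

A = 1163 mm².
P_max = σ_allow · A = 121 · 1163 = 140700 N = 140.7 kN.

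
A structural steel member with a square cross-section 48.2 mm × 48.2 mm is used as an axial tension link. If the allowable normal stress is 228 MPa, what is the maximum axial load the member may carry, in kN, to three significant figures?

530 kN

A = 2323 mm².
P_max = σ_allow · A = 228 · 2323 = 529700 N = 529.7 kN.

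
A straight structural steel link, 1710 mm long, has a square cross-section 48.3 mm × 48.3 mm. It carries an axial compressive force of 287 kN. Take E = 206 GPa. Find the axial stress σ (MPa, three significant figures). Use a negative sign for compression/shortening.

-123 MPa

A = 2333 mm².
σ = N/A = -287000/2333 = -123 MPa.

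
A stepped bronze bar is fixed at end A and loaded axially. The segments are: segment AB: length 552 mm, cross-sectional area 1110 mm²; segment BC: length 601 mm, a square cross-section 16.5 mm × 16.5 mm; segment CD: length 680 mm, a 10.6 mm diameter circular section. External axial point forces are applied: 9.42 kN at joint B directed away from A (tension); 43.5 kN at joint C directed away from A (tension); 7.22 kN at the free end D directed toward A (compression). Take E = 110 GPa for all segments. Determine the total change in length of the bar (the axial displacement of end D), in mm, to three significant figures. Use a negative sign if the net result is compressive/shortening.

0.429 mm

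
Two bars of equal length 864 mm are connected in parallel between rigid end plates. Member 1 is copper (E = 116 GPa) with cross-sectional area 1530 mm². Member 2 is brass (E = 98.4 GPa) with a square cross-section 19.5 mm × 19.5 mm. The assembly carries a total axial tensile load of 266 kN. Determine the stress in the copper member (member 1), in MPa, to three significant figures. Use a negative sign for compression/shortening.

144 MPa

A_2 = 380.2 mm².
Equal strain + equilibrium ⇒ each member carries load in proportion to AE: A₁E₁ = 177500000 N, A₂E₂ = 37420000 N, ΣAE = 214900000 N.
σ₁ = P·E₁/ΣAE = 266000·116000/214900000 = 143.6 MPa.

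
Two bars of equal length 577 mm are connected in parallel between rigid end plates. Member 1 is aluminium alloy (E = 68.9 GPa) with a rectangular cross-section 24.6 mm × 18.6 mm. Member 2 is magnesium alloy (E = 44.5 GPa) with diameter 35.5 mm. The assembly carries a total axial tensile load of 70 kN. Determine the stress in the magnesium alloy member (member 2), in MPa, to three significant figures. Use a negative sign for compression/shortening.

41.2 MPa

A_1 = 457.6 mm².
A_2 = 989.8 mm².
Equal strain + equilibrium ⇒ each member carries load in proportion to AE: A₁E₁ = 31530000 N, A₂E₂ = 44050000 N, ΣAE = 75570000 N.
σ₂ = P·E₂/ΣAE = 70000·44500/75570000 = 41.22 MPa.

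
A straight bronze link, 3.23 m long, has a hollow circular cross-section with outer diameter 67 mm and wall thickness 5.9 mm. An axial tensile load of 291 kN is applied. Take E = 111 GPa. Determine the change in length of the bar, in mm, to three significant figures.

7.48 mm

A = 1133 mm².
δ_mech = NL/(AE) = 291000·3230/(1133·111000) = 7.477 mm.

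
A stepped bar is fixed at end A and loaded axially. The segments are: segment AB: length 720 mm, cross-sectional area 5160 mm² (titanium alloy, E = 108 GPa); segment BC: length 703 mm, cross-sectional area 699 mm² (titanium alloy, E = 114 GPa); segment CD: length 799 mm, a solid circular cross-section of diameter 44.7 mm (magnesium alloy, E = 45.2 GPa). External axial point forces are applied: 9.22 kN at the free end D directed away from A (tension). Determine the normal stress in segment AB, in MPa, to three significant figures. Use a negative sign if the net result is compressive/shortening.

1.79 MPa

Internal axial forces (sectioning from the free end, tension +): N_CD = 9.22 kN, N_BC = 9.22 kN, N_AB = 9.22 kN.
σ_AB = N_AB/A_AB = 9220/5160 = 1.787 MPa.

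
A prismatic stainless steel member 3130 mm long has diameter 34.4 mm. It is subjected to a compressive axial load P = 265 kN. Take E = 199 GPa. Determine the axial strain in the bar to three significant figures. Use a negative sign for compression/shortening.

A = 929.4 mm².
σ = N/A = -285.1 MPa; ε = σ/E = -285.1/199000 = -1.433e-03.

-0.00143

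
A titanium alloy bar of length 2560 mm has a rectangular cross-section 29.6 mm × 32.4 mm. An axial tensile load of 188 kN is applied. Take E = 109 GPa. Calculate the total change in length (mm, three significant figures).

A = 959 mm².
δ_mech = NL/(AE) = 188000·2560/(959·109000) = 4.604 mm.

4.60 mm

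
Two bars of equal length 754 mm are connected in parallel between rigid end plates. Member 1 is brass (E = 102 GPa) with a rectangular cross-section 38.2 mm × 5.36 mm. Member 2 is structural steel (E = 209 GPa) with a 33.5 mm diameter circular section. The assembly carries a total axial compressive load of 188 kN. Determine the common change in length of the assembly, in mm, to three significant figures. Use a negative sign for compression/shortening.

A_1 = 204.8 mm².
A_2 = 881.4 mm².
Equal strain + equilibrium ⇒ each member carries load in proportion to AE: A₁E₁ = 20880000 N, A₂E₂ = 184200000 N, ΣAE = 205100000 N.
δ = PL/ΣAE = -188000·754/205100000 = -0.6911 mm.

-0.691 mm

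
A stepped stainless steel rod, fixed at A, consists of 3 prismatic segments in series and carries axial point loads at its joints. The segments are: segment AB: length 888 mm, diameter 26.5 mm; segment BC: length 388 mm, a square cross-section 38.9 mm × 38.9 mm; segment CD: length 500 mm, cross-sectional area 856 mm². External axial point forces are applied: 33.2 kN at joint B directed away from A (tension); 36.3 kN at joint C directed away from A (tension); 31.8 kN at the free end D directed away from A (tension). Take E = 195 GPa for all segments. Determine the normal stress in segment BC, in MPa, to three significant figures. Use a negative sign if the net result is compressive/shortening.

45.0 MPa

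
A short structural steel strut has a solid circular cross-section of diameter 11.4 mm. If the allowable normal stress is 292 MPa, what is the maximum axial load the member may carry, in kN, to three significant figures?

29.8 kN

A = 102.1 mm².
P_max = σ_allow · A = 292 · 102.1 = 29800 N = 29.8 kN.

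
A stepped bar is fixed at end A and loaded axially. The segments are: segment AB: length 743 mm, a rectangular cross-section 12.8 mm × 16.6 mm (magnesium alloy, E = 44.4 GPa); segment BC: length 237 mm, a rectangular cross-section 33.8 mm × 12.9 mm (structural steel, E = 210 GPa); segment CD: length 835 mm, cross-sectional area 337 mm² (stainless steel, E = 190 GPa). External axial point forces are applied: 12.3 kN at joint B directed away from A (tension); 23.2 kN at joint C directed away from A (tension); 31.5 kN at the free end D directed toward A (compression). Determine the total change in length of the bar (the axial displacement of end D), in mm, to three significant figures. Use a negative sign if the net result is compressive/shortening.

Internal axial forces (sectioning from the free end, tension +): N_CD = -31.5 kN, N_BC = -8.3 kN, N_AB = 4 kN.
A_AB = 212.5 mm².
A_BC = 436 mm².
δ_AB = 4000·743/(212.5·44400) = 0.315 mm
δ_BC = -8300·237/(436·210000) = -0.02148 mm
δ_CD = -31500·835/(337·190000) = -0.4108 mm
δ = Σδ_i = -0.1172 mm.

-0.117 mm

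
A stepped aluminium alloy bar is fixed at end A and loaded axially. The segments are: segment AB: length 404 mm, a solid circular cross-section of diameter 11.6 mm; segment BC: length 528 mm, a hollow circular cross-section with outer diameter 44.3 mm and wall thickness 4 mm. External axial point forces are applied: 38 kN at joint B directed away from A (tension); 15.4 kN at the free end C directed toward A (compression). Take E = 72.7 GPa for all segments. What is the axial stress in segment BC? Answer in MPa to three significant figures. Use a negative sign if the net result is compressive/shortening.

Internal axial forces (sectioning from the free end, tension +): N_BC = -15.4 kN, N_AB = 22.6 kN.
A_BC = 506.4 mm².
σ_BC = N_BC/A_BC = -15400/506.4 = -30.41 MPa.

-30.4 MPa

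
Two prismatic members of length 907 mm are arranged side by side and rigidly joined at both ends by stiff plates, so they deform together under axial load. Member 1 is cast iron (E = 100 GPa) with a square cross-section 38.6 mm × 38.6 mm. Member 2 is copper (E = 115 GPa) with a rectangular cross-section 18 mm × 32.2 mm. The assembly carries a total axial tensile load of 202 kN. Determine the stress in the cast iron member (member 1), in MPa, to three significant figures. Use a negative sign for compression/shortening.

93.7 MPa

A_1 = 1490 mm².
A_2 = 579.6 mm².
Equal strain + equilibrium ⇒ each member carries load in proportion to AE: A₁E₁ = 149000000 N, A₂E₂ = 66650000 N, ΣAE = 215600000 N.
σ₁ = P·E₁/ΣAE = 202000·100000/215600000 = 93.67 MPa.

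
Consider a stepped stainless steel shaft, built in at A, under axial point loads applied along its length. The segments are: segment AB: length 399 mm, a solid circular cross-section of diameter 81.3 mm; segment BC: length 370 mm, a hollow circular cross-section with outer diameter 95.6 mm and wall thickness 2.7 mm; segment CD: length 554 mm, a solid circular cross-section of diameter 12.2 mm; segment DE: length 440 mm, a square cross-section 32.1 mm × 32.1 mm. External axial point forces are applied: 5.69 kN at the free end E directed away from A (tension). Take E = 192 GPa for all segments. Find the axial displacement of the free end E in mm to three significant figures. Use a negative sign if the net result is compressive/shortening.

Internal axial forces (sectioning from the free end, tension +): N_DE = 5.69 kN, N_CD = 5.69 kN, N_BC = 5.69 kN, N_AB = 5.69 kN.
A_AB = 5191 mm².
A_BC = 788 mm².
A_CD = 116.9 mm².
A_DE = 1030 mm².
δ_AB = 5690·399/(5191·192000) = 0.002278 mm
δ_BC = 5690·370/(788·192000) = 0.01392 mm
δ_CD = 5690·554/(116.9·192000) = 0.1404 mm
δ_DE = 5690·440/(1030·192000) = 0.01265 mm
δ = Σδ_i = 0.1693 mm.

0.169 mm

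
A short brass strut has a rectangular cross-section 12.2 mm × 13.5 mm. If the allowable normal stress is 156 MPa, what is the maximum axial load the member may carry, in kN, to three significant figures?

25.7 kN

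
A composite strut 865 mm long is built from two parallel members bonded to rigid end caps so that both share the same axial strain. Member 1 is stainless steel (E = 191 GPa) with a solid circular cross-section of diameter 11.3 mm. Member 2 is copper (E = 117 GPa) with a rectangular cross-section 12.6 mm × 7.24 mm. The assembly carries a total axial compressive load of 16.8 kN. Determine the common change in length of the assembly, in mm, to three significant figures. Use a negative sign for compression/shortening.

A_1 = 100.3 mm².
A_2 = 91.22 mm².
Equal strain + equilibrium ⇒ each member carries load in proportion to AE: A₁E₁ = 19150000 N, A₂E₂ = 10670000 N, ΣAE = 29830000 N.
δ = PL/ΣAE = -16800·865/29830000 = -0.4872 mm.

-0.487 mm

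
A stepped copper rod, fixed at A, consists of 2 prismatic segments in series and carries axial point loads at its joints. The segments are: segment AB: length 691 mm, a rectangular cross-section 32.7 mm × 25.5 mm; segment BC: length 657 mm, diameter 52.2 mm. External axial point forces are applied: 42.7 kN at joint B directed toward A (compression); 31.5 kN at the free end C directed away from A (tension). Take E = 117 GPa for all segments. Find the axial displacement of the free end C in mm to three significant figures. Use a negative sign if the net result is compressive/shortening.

0.00333 mm

Internal axial forces (sectioning from the free end, tension +): N_BC = 31.5 kN, N_AB = -11.2 kN.
A_AB = 833.9 mm².
A_BC = 2140 mm².
δ_AB = -11200·691/(833.9·117000) = -0.07933 mm
δ_BC = 31500·657/(2140·117000) = 0.08265 mm
δ = Σδ_i = 0.003326 mm.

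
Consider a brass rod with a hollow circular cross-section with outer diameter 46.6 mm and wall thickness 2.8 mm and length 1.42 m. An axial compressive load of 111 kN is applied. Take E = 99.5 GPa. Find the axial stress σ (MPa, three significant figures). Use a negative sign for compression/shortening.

A = 385.3 mm².
σ = N/A = -111000/385.3 = -288.1 MPa.

-288 MPa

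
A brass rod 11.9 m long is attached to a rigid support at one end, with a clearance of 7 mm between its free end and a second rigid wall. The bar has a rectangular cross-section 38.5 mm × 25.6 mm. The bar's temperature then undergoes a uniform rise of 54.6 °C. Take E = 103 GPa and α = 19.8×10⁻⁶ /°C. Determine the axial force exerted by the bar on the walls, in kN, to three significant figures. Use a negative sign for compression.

-50.0 kN

Free thermal expansion αLΔT = 19.8e-6 · 11900 · 54.6 = 12.86 mm.
The walls engage after the gap closes; constrained expansion = 12.86 − 7 = 5.865 mm.
The walls impose strain ε = −(5.865)/11900 = -4.9284e-04; σ = Eε = 103000 · -4.9284e-04 = -50.76 MPa.
Wall reaction R = σ·A = -50.76·985.6 = -50030 N = -50.03 kN.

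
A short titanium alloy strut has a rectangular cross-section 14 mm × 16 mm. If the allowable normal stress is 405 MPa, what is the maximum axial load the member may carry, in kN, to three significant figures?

90.7 kN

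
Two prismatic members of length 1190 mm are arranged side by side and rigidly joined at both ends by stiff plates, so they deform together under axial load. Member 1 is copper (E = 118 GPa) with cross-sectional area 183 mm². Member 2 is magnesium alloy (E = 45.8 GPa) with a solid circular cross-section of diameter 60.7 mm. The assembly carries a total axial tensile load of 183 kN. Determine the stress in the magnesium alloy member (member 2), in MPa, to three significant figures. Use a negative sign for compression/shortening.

A_2 = 2894 mm².
Equal strain + equilibrium ⇒ each member carries load in proportion to AE: A₁E₁ = 21590000 N, A₂E₂ = 132500000 N, ΣAE = 154100000 N.
σ₂ = P·E₂/ΣAE = 183000·45800/154100000 = 54.38 MPa.

54.4 MPa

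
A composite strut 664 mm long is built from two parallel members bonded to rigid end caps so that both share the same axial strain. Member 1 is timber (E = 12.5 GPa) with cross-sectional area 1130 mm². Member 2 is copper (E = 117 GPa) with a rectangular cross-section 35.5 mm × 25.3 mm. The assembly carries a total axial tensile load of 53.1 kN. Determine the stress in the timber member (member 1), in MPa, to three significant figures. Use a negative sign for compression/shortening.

A_2 = 898.1 mm².
Equal strain + equilibrium ⇒ each member carries load in proportion to AE: A₁E₁ = 14120000 N, A₂E₂ = 105100000 N, ΣAE = 119200000 N.
σ₁ = P·E₁/ΣAE = 53100·12500/119200000 = 5.568 MPa.

5.57 MPa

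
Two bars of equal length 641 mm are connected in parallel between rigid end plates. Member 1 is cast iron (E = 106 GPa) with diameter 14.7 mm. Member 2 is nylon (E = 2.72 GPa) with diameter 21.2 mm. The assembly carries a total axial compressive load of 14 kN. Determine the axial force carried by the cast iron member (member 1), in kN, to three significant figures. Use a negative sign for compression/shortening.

A_1 = 169.7 mm².
A_2 = 353 mm².
Equal strain + equilibrium ⇒ each member carries load in proportion to AE: A₁E₁ = 17990000 N, A₂E₂ = 960100 N, ΣAE = 18950000 N.
F₁ = P·A₁E₁/ΣAE = -14000·17990000/18950000 = -13290 N.

-13.3 kN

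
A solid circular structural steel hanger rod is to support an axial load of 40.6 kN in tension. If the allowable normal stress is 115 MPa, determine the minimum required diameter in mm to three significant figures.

Required area A ≥ P/σ_allow = 40600/115 = 353 mm².
For a solid circular section, d ≥ √(4A/π) = 21.2 mm.

21.2 mm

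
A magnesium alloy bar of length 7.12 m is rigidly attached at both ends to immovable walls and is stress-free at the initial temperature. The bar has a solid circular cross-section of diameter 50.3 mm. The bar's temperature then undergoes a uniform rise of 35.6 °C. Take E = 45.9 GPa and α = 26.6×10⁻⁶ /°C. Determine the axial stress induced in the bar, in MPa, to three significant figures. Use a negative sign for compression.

-43.5 MPa

Free thermal expansion αLΔT = 26.6e-6 · 7120 · 35.6 = 6.742 mm.
The walls impose strain ε = −(6.742)/7120 = -9.4696e-04; σ = Eε = 45900 · -9.4696e-04 = -43.47 MPa.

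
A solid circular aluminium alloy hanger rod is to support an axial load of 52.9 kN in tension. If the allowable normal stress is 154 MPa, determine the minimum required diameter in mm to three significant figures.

20.9 mm

Required area A ≥ P/σ_allow = 52900/154 = 343.5 mm².
For a solid circular section, d ≥ √(4A/π) = 20.91 mm.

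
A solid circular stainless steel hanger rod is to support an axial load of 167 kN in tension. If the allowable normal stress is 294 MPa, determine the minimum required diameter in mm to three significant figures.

Required area A ≥ P/σ_allow = 167000/294 = 568 mm².
For a solid circular section, d ≥ √(4A/π) = 26.89 mm.

26.9 mm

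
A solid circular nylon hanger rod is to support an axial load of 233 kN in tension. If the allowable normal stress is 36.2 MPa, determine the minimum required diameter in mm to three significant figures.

90.5 mm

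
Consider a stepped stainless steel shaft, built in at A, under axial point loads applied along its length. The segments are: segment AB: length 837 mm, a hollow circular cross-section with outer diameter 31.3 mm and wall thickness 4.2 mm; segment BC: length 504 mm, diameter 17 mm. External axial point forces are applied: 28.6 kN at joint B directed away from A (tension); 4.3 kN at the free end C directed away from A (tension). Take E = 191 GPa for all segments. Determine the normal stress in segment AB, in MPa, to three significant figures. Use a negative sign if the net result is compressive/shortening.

Internal axial forces (sectioning from the free end, tension +): N_BC = 4.3 kN, N_AB = 32.9 kN.
A_AB = 357.6 mm².
σ_AB = N_AB/A_AB = 32900/357.6 = 92.01 MPa.

92.0 MPa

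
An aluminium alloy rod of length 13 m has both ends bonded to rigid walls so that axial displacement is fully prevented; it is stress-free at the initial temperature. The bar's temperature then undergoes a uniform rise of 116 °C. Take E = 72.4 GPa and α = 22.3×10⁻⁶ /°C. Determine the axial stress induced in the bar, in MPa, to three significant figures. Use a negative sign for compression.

Free thermal expansion αLΔT = 22.3e-6 · 13000 · 116 = 33.63 mm.
The walls impose strain ε = −(33.63)/13000 = -2.5868e-03; σ = Eε = 72400 · -2.5868e-03 = -187.3 MPa.

-187 MPa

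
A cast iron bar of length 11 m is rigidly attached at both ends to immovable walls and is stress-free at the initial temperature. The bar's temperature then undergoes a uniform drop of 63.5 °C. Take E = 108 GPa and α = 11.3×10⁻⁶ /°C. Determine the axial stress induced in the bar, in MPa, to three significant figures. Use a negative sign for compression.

Free thermal expansion αLΔT = 11.3e-6 · 11000 · -63.5 = -7.893 mm.
The walls impose strain ε = −(-7.893)/11000 = 7.1755e-04; σ = Eε = 108000 · 7.1755e-04 = 77.5 MPa.

77.5 MPa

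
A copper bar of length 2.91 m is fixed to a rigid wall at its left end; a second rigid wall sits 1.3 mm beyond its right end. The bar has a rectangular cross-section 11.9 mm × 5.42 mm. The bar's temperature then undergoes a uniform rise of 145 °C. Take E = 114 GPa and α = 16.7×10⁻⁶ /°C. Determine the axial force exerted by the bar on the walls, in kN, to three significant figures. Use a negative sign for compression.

Free thermal expansion αLΔT = 16.7e-6 · 2910 · 145 = 7.047 mm.
The walls engage after the gap closes; constrained expansion = 7.047 − 1.3 = 5.747 mm.
The walls impose strain ε = −(5.747)/2910 = -1.9748e-03; σ = Eε = 114000 · -1.9748e-03 = -225.1 MPa.
Wall reaction R = σ·A = -225.1·64.5 = -14520 N = -14.52 kN.

-14.5 kN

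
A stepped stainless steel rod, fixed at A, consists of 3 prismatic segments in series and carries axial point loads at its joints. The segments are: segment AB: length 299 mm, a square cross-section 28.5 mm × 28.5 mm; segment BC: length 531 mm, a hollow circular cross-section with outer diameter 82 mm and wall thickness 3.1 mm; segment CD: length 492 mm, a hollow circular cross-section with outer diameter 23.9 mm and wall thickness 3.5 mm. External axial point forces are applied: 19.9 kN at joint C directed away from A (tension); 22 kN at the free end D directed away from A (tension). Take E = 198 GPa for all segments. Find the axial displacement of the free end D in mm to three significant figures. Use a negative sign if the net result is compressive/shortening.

Internal axial forces (sectioning from the free end, tension +): N_CD = 22 kN, N_BC = 41.9 kN, N_AB = 41.9 kN.
A_AB = 812.2 mm².
A_BC = 768.4 mm².
A_CD = 224.3 mm².
δ_AB = 41900·299/(812.2·198000) = 0.0779 mm
δ_BC = 41900·531/(768.4·198000) = 0.1462 mm
δ_CD = 22000·492/(224.3·198000) = 0.2437 mm
δ = Σδ_i = 0.4678 mm.

0.468 mm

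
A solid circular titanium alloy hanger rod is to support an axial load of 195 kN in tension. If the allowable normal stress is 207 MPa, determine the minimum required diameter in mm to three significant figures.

34.6 mm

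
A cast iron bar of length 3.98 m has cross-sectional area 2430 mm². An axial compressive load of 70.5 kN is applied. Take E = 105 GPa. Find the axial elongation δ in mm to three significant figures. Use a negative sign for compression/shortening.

-1.10 mm

δ_mech = NL/(AE) = -70500·3980/(2430·105000) = -1.1 mm.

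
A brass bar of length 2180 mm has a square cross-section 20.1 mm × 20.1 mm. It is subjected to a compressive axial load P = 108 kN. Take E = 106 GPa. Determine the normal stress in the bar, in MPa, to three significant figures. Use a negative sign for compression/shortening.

-267 MPa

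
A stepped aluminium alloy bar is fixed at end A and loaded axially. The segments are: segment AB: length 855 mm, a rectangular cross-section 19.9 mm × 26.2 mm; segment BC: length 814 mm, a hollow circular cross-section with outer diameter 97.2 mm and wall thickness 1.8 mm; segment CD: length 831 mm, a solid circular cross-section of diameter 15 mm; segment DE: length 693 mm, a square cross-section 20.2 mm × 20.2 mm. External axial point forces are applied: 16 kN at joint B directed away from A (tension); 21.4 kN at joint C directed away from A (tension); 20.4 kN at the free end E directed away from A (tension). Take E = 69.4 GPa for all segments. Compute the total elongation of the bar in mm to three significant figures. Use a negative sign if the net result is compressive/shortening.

4.16 mm

Internal axial forces (sectioning from the free end, tension +): N_DE = 20.4 kN, N_CD = 20.4 kN, N_BC = 41.8 kN, N_AB = 57.8 kN.
A_AB = 521.4 mm².
A_BC = 539.5 mm².
A_CD = 176.7 mm².
A_DE = 408 mm².
δ_AB = 57800·855/(521.4·69400) = 1.366 mm
δ_BC = 41800·814/(539.5·69400) = 0.9088 mm
δ_CD = 20400·831/(176.7·69400) = 1.382 mm
δ_DE = 20400·693/(408·69400) = 0.4992 mm
δ = Σδ_i = 4.156 mm.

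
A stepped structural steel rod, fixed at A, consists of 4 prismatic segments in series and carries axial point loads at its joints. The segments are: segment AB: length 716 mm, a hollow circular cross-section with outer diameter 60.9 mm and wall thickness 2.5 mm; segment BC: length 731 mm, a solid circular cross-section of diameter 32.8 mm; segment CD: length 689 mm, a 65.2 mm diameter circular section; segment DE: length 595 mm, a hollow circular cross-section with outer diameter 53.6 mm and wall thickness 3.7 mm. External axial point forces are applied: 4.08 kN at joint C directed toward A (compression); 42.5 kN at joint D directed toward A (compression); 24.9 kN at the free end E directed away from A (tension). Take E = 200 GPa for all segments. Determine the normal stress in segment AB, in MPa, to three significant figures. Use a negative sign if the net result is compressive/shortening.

Internal axial forces (sectioning from the free end, tension +): N_DE = 24.9 kN, N_CD = -17.6 kN, N_BC = -21.68 kN, N_AB = -21.68 kN.
A_AB = 458.7 mm².
σ_AB = N_AB/A_AB = -21680/458.7 = -47.27 MPa.

-47.3 MPa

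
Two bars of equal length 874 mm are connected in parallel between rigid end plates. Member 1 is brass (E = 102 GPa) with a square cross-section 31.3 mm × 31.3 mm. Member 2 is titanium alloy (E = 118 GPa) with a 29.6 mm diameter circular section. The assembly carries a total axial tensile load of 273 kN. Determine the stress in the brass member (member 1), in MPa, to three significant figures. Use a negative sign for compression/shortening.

A_1 = 979.7 mm².
A_2 = 688.1 mm².
Equal strain + equilibrium ⇒ each member carries load in proportion to AE: A₁E₁ = 99930000 N, A₂E₂ = 81200000 N, ΣAE = 181100000 N.
σ₁ = P·E₁/ΣAE = 273000·102000/181100000 = 153.7 MPa.

154 MPa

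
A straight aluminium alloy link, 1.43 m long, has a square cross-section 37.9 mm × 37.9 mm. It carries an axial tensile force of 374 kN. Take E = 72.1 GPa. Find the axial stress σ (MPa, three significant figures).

260 MPa

A = 1436 mm².
σ = N/A = 374000/1436 = 260.4 MPa.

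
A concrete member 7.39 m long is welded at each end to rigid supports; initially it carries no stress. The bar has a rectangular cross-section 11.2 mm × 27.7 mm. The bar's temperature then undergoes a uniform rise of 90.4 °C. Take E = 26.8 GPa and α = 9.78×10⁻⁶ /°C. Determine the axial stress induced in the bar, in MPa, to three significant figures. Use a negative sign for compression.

Free thermal expansion αLΔT = 9.78e-6 · 7390 · 90.4 = 6.534 mm.
The walls impose strain ε = −(6.534)/7390 = -8.8411e-04; σ = Eε = 26800 · -8.8411e-04 = -23.69 MPa.

-23.7 MPa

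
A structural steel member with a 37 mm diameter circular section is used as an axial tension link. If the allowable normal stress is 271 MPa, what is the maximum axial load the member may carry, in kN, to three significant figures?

291 kN

A = 1075 mm².
P_max = σ_allow · A = 271 · 1075 = 291400 N = 291.4 kN.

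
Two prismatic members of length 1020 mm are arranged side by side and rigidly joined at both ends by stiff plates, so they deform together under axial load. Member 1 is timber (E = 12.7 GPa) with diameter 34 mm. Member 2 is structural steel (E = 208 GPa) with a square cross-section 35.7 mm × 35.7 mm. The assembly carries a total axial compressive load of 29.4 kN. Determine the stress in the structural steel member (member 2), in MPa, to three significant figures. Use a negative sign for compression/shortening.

A_1 = 907.9 mm².
A_2 = 1274 mm².
Equal strain + equilibrium ⇒ each member carries load in proportion to AE: A₁E₁ = 11530000 N, A₂E₂ = 265100000 N, ΣAE = 276600000 N.
σ₂ = P·E₂/ΣAE = -29400·208000/276600000 = -22.11 MPa.

-22.1 MPa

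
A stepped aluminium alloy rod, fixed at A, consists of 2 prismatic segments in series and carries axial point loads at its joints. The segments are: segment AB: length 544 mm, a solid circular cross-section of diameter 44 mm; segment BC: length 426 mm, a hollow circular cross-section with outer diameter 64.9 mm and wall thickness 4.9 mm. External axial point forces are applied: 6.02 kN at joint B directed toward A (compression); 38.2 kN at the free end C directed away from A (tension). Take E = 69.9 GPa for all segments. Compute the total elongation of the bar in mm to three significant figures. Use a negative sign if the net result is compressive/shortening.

0.417 mm

Internal axial forces (sectioning from the free end, tension +): N_BC = 38.2 kN, N_AB = 32.18 kN.
A_AB = 1521 mm².
A_BC = 923.6 mm².
δ_AB = 32180·544/(1521·69900) = 0.1647 mm
δ_BC = 38200·426/(923.6·69900) = 0.2521 mm
δ = Σδ_i = 0.4168 mm.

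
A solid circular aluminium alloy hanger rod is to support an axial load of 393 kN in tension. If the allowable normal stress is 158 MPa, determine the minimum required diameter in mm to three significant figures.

56.3 mm

Required area A ≥ P/σ_allow = 393000/158 = 2487 mm².
For a solid circular section, d ≥ √(4A/π) = 56.28 mm.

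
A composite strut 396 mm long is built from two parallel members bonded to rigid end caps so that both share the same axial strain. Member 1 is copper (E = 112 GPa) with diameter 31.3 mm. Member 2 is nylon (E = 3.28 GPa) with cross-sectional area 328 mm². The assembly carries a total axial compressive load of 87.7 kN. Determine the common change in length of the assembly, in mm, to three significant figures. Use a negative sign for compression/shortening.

-0.398 mm

A_1 = 769.4 mm².
Equal strain + equilibrium ⇒ each member carries load in proportion to AE: A₁E₁ = 86180000 N, A₂E₂ = 1076000 N, ΣAE = 87250000 N.
δ = PL/ΣAE = -87700·396/87250000 = -0.398 mm.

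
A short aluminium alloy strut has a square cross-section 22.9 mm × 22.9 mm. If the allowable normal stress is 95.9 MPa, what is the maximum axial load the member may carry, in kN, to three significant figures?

A = 524.4 mm².
P_max = σ_allow · A = 95.9 · 524.4 = 50290 N = 50.29 kN.

50.3 kN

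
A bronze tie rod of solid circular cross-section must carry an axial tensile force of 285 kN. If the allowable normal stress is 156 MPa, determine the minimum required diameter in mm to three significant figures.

48.2 mm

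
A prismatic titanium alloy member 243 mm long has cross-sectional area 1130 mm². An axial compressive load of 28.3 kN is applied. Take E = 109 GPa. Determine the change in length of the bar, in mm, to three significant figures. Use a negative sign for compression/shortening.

δ_mech = NL/(AE) = -28300·243/(1130·109000) = -0.05583 mm.

-0.0558 mm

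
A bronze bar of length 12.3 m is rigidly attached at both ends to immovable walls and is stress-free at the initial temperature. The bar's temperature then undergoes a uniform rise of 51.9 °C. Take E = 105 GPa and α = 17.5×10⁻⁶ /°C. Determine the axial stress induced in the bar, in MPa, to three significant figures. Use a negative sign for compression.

Free thermal expansion αLΔT = 17.5e-6 · 12300 · 51.9 = 11.17 mm.
The walls impose strain ε = −(11.17)/12300 = -9.0825e-04; σ = Eε = 105000 · -9.0825e-04 = -95.37 MPa.

-95.4 MPa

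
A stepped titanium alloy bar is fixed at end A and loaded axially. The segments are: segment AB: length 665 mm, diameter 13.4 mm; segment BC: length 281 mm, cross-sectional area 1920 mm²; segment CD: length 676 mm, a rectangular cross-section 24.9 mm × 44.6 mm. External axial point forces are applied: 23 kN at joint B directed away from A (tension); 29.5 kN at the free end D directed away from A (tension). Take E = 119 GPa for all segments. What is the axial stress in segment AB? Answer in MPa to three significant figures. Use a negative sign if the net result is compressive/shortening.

Internal axial forces (sectioning from the free end, tension +): N_CD = 29.5 kN, N_BC = 29.5 kN, N_AB = 52.5 kN.
A_AB = 141 mm².
σ_AB = N_AB/A_AB = 52500/141 = 372.3 MPa.

372 MPa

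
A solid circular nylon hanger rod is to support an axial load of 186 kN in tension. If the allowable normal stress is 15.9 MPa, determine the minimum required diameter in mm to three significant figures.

Required area A ≥ P/σ_allow = 186000/15.9 = 11700 mm².
For a solid circular section, d ≥ √(4A/π) = 122 mm.

122 mm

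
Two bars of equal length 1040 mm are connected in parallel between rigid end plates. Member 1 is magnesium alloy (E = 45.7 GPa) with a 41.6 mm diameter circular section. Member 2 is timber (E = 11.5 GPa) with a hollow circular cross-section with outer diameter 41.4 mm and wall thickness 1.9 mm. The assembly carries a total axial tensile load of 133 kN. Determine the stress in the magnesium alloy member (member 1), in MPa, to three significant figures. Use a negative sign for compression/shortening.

93.8 MPa

A_1 = 1359 mm².
A_2 = 235.8 mm².
Equal strain + equilibrium ⇒ each member carries load in proportion to AE: A₁E₁ = 62110000 N, A₂E₂ = 2711000 N, ΣAE = 64830000 N.
σ₁ = P·E₁/ΣAE = 133000·45700/64830000 = 93.76 MPa.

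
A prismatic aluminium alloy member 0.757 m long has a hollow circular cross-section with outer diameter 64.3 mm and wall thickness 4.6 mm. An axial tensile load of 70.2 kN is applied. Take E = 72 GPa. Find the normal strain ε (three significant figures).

A = 862.7 mm².
σ = N/A = 81.37 MPa; ε = σ/E = 81.37/72000 = 1.130e-03.

0.00113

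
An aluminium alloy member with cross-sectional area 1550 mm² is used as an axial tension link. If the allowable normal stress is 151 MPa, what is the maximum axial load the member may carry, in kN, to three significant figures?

P_max = σ_allow · A = 151 · 1550 = 234000 N = 234.1 kN.

234 kN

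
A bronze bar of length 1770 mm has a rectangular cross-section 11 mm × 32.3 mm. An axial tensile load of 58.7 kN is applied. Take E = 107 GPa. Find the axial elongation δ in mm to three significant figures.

2.73 mm

A = 355.3 mm².
δ_mech = NL/(AE) = 58700·1770/(355.3·107000) = 2.733 mm.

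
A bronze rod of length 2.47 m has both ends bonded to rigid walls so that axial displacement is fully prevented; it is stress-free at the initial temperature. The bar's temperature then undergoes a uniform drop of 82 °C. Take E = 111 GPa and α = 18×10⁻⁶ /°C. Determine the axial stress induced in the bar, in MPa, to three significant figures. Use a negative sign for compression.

164 MPa

Free thermal expansion αLΔT = 18e-6 · 2470 · -82 = -3.646 mm.
The walls impose strain ε = −(-3.646)/2470 = 1.4760e-03; σ = Eε = 111000 · 1.4760e-03 = 163.8 MPa.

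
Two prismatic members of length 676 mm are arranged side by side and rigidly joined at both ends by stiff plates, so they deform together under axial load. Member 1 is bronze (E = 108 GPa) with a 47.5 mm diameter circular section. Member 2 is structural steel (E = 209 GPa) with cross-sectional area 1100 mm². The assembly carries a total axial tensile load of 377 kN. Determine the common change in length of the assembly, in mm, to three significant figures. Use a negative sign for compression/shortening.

0.605 mm

A_1 = 1772 mm².
Equal strain + equilibrium ⇒ each member carries load in proportion to AE: A₁E₁ = 191400000 N, A₂E₂ = 229900000 N, ΣAE = 421300000 N.
δ = PL/ΣAE = 377000·676/421300000 = 0.6049 mm.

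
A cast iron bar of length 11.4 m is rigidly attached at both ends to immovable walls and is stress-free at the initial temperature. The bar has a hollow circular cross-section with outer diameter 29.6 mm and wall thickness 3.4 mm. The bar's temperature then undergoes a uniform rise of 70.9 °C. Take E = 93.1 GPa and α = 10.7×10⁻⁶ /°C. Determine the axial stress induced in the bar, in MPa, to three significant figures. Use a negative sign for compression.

Free thermal expansion αLΔT = 10.7e-6 · 11400 · 70.9 = 8.648 mm.
The walls impose strain ε = −(8.648)/11400 = -7.5863e-04; σ = Eε = 93100 · -7.5863e-04 = -70.63 MPa.

-70.6 MPa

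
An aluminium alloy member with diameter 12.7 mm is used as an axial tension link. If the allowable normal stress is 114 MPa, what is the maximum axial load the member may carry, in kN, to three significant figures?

A = 126.7 mm².
P_max = σ_allow · A = 114 · 126.7 = 14440 N = 14.44 kN.

14.4 kN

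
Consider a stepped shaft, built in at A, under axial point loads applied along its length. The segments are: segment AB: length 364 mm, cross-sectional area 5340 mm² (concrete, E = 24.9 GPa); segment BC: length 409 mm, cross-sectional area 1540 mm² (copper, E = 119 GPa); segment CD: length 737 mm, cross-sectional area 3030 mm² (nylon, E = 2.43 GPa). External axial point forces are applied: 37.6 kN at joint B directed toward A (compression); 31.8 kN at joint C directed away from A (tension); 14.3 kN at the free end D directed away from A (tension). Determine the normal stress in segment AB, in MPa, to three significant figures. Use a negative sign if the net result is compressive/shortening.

1.59 MPa

Internal axial forces (sectioning from the free end, tension +): N_CD = 14.3 kN, N_BC = 46.1 kN, N_AB = 8.5 kN.
σ_AB = N_AB/A_AB = 8500/5340 = 1.592 MPa.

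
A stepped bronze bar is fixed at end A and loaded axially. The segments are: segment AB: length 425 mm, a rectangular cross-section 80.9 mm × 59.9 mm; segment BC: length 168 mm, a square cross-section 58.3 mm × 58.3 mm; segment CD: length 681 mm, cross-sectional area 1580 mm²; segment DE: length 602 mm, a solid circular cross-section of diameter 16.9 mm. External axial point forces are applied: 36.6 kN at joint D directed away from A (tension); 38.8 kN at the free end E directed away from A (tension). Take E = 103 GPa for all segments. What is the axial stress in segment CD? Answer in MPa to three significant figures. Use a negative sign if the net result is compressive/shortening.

Internal axial forces (sectioning from the free end, tension +): N_DE = 38.8 kN, N_CD = 75.4 kN, N_BC = 75.4 kN, N_AB = 75.4 kN.
σ_CD = N_CD/A_CD = 75400/1580 = 47.72 MPa.

47.7 MPa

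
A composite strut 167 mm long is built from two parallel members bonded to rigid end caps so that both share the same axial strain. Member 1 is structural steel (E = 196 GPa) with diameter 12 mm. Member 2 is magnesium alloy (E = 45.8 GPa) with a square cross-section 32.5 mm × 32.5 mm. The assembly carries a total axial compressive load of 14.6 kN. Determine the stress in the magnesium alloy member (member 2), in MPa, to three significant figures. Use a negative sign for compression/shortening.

A_1 = 113.1 mm².
A_2 = 1056 mm².
Equal strain + equilibrium ⇒ each member carries load in proportion to AE: A₁E₁ = 22170000 N, A₂E₂ = 48380000 N, ΣAE = 70540000 N.
σ₂ = P·E₂/ΣAE = -14600·45800/70540000 = -9.479 MPa.

-9.48 MPa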